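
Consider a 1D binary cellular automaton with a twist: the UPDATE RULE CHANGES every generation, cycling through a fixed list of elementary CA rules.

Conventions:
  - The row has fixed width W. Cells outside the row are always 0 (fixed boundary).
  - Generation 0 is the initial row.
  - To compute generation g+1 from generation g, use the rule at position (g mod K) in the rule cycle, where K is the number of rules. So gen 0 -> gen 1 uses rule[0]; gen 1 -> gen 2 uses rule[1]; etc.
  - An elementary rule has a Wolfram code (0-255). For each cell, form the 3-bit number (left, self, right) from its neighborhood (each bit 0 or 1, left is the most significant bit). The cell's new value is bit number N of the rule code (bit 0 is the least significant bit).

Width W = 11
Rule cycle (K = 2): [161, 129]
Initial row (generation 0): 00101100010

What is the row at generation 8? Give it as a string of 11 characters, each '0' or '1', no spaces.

Gen 0: 00101100010
Gen 1 (rule 161): 10010001000
Gen 2 (rule 129): 00000100011
Gen 3 (rule 161): 11110001000
Gen 4 (rule 129): 01100100011
Gen 5 (rule 161): 00000001000
Gen 6 (rule 129): 11111100011
Gen 7 (rule 161): 01111001000
Gen 8 (rule 129): 00110000011

Answer: 00110000011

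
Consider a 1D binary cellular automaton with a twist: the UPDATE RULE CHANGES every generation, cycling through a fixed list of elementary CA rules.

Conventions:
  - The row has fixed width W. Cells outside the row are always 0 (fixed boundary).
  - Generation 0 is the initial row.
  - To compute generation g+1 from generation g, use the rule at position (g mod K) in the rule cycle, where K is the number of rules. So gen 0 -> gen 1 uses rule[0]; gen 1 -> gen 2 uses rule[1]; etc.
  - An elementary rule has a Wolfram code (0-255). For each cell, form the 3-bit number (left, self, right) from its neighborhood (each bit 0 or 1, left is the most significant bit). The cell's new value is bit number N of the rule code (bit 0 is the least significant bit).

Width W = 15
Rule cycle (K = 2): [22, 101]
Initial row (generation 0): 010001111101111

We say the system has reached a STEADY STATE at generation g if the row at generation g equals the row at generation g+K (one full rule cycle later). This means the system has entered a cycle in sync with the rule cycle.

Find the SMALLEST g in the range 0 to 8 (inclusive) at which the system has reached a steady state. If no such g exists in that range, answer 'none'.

Gen 0: 010001111101111
Gen 1 (rule 22): 111010000000000
Gen 2 (rule 101): 001110111111111
Gen 3 (rule 22): 010000000000000
Gen 4 (rule 101): 010111111111111
Gen 5 (rule 22): 110000000000000
Gen 6 (rule 101): 010111111111111
Gen 7 (rule 22): 110000000000000
Gen 8 (rule 101): 010111111111111
Gen 9 (rule 22): 110000000000000
Gen 10 (rule 101): 010111111111111

Answer: 4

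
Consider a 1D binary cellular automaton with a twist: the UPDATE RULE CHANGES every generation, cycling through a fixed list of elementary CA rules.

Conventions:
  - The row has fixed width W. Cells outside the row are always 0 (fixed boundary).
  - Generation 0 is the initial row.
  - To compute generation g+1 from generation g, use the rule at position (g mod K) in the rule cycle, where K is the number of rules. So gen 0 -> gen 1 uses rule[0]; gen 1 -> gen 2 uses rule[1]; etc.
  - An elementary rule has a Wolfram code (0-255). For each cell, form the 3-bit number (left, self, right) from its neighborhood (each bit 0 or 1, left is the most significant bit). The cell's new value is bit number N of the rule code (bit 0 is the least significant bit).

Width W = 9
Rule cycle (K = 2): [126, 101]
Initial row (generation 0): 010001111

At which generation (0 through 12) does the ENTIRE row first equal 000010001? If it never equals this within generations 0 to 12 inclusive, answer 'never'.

Gen 0: 010001111
Gen 1 (rule 126): 111011001
Gen 2 (rule 101): 001101001
Gen 3 (rule 126): 011111111
Gen 4 (rule 101): 000000001
Gen 5 (rule 126): 000000011
Gen 6 (rule 101): 111111001
Gen 7 (rule 126): 100001111
Gen 8 (rule 101): 101100001
Gen 9 (rule 126): 111110011
Gen 10 (rule 101): 000010001
Gen 11 (rule 126): 000111011
Gen 12 (rule 101): 110001101

Answer: 10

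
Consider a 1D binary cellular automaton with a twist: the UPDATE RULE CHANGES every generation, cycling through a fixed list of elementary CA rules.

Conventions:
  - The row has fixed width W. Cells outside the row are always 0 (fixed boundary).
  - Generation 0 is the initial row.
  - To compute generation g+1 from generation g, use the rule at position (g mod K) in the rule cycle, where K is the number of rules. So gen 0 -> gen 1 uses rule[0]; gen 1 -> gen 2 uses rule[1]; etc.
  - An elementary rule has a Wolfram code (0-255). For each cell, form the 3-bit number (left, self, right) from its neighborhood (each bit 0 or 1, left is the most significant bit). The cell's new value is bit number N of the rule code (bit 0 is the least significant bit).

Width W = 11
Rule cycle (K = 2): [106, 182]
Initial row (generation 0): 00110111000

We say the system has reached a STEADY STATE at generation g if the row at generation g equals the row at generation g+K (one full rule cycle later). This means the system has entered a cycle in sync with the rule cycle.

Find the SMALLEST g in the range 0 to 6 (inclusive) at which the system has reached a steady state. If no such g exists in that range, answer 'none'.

Gen 0: 00110111000
Gen 1 (rule 106): 01111101000
Gen 2 (rule 182): 10111011100
Gen 3 (rule 106): 01101110100
Gen 4 (rule 182): 10010101110
Gen 5 (rule 106): 00101011010
Gen 6 (rule 182): 01111100111
Gen 7 (rule 106): 11000101101
Gen 8 (rule 182): 00101110011

Answer: none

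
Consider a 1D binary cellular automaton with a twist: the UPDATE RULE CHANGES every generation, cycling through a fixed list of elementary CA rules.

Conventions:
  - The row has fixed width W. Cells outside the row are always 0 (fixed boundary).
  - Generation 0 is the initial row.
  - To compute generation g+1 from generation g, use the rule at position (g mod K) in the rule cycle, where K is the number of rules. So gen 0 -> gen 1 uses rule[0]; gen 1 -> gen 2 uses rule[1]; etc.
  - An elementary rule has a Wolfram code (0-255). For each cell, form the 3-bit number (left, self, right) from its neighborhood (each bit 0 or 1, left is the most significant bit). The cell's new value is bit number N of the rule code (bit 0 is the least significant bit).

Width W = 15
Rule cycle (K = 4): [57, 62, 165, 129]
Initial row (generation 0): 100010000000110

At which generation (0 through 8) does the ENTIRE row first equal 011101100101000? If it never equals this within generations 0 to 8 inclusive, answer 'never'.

Answer: never

Derivation:
Gen 0: 100010000000110
Gen 1 (rule 57): 011001111110101
Gen 2 (rule 62): 110111000001111
Gen 3 (rule 165): 001010011100110
Gen 4 (rule 129): 100000001000000
Gen 5 (rule 57): 011111100111111
Gen 6 (rule 62): 110000011100000
Gen 7 (rule 165): 000111001001111
Gen 8 (rule 129): 110010000000110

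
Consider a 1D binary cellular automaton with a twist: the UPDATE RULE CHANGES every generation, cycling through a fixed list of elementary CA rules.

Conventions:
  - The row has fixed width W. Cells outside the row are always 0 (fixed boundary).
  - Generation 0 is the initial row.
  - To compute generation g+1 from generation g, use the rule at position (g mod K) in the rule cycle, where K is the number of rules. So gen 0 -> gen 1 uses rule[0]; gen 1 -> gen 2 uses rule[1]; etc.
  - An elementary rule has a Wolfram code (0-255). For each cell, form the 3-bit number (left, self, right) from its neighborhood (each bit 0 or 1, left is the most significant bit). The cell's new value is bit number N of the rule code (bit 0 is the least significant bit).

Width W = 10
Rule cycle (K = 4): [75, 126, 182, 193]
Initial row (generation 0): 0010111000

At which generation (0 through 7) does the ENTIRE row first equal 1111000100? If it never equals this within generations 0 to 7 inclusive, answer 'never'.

Gen 0: 0010111000
Gen 1 (rule 75): 1100101011
Gen 2 (rule 126): 1111111111
Gen 3 (rule 182): 0111111110
Gen 4 (rule 193): 0011111110
Gen 5 (rule 75): 1110000010
Gen 6 (rule 126): 1011000111
Gen 7 (rule 182): 1100101010

Answer: never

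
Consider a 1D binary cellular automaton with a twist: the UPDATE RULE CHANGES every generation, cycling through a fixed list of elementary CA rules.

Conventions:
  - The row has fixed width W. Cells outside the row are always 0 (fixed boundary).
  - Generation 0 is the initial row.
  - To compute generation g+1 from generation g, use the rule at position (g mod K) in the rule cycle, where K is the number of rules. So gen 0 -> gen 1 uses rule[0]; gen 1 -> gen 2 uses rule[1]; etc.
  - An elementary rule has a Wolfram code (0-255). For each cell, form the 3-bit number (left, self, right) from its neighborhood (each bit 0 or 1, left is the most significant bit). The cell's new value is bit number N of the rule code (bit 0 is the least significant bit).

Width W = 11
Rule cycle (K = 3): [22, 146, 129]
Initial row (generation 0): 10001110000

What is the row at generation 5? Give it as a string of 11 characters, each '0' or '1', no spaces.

Answer: 00101000100

Derivation:
Gen 0: 10001110000
Gen 1 (rule 22): 11010001000
Gen 2 (rule 146): 00001010100
Gen 3 (rule 129): 11100000001
Gen 4 (rule 22): 00010000011
Gen 5 (rule 146): 00101000100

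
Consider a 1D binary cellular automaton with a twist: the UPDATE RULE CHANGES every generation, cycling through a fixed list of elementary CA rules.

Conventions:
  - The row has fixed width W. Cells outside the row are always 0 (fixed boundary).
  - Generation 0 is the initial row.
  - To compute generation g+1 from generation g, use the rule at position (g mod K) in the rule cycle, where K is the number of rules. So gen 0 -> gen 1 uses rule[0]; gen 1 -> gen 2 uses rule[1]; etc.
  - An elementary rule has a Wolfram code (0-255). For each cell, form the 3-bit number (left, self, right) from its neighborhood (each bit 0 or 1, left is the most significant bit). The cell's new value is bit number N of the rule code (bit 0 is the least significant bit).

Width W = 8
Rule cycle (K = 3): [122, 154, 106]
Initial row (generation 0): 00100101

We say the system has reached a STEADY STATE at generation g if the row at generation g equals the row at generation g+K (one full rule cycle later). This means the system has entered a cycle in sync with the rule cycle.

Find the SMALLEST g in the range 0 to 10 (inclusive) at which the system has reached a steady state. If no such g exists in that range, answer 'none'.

Gen 0: 00100101
Gen 1 (rule 122): 01011010
Gen 2 (rule 154): 10010001
Gen 3 (rule 106): 00100010
Gen 4 (rule 122): 01010101
Gen 5 (rule 154): 10000000
Gen 6 (rule 106): 00000000
Gen 7 (rule 122): 00000000
Gen 8 (rule 154): 00000000
Gen 9 (rule 106): 00000000
Gen 10 (rule 122): 00000000
Gen 11 (rule 154): 00000000
Gen 12 (rule 106): 00000000
Gen 13 (rule 122): 00000000

Answer: 6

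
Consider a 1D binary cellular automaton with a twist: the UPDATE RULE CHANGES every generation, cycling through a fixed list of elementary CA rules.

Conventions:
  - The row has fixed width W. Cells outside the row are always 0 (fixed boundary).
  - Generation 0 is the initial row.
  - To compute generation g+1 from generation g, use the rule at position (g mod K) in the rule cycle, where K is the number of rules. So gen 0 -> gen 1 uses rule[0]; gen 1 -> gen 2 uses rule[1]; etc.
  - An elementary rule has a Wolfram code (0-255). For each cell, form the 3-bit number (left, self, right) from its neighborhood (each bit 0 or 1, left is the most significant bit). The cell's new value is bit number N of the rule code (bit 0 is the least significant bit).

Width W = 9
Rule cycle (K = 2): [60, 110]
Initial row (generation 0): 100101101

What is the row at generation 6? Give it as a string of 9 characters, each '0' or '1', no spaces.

Gen 0: 100101101
Gen 1 (rule 60): 110111011
Gen 2 (rule 110): 111101111
Gen 3 (rule 60): 100011000
Gen 4 (rule 110): 100111000
Gen 5 (rule 60): 110100100
Gen 6 (rule 110): 111101100

Answer: 111101100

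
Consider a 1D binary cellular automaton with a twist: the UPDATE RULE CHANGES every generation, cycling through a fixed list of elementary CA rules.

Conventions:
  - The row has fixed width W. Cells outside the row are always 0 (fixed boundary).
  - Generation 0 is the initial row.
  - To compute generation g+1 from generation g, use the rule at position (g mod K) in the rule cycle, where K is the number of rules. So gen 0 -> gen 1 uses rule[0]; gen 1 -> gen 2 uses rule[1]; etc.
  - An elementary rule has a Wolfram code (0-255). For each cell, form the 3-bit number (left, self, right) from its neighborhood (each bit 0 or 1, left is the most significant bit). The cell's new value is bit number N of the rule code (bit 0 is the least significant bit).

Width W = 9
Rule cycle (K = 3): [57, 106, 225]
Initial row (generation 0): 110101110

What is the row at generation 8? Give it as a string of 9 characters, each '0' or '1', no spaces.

Gen 0: 110101110
Gen 1 (rule 57): 101011001
Gen 2 (rule 106): 010111010
Gen 3 (rule 225): 001011100
Gen 4 (rule 57): 100110011
Gen 5 (rule 106): 001110111
Gen 6 (rule 225): 100111011
Gen 7 (rule 57): 010100110
Gen 8 (rule 106): 101001110

Answer: 101001110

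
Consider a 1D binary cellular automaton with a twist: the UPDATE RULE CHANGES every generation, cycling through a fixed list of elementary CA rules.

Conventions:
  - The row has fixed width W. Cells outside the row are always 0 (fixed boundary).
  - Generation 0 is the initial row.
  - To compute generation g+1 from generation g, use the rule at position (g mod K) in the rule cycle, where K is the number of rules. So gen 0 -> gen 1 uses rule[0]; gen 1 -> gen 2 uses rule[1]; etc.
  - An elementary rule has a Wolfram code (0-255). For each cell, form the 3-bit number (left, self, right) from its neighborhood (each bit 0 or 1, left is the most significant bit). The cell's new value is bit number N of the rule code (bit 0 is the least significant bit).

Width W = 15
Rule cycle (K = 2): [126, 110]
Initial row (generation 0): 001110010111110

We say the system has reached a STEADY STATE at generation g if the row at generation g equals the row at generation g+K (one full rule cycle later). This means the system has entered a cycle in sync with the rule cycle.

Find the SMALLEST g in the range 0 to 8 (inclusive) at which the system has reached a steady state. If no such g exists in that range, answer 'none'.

Gen 0: 001110010111110
Gen 1 (rule 126): 011011111100011
Gen 2 (rule 110): 111110000100111
Gen 3 (rule 126): 100011001111101
Gen 4 (rule 110): 100111011000111
Gen 5 (rule 126): 111101111101101
Gen 6 (rule 110): 100111000111111
Gen 7 (rule 126): 111101101100001
Gen 8 (rule 110): 100111111100011
Gen 9 (rule 126): 111100000110111
Gen 10 (rule 110): 100100001111101

Answer: none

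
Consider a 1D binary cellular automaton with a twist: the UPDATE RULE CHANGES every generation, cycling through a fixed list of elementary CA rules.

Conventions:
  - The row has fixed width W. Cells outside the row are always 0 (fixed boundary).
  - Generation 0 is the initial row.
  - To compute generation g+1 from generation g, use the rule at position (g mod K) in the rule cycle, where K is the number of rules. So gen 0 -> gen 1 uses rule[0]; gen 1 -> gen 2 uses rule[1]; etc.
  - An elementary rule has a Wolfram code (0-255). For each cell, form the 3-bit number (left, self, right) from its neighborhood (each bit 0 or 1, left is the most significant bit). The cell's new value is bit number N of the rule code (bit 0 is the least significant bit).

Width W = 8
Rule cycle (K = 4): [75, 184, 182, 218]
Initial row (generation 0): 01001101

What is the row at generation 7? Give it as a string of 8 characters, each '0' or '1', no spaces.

Answer: 11100000

Derivation:
Gen 0: 01001101
Gen 1 (rule 75): 10011100
Gen 2 (rule 184): 01011010
Gen 3 (rule 182): 11100111
Gen 4 (rule 218): 11111111
Gen 5 (rule 75): 10000001
Gen 6 (rule 184): 01000000
Gen 7 (rule 182): 11100000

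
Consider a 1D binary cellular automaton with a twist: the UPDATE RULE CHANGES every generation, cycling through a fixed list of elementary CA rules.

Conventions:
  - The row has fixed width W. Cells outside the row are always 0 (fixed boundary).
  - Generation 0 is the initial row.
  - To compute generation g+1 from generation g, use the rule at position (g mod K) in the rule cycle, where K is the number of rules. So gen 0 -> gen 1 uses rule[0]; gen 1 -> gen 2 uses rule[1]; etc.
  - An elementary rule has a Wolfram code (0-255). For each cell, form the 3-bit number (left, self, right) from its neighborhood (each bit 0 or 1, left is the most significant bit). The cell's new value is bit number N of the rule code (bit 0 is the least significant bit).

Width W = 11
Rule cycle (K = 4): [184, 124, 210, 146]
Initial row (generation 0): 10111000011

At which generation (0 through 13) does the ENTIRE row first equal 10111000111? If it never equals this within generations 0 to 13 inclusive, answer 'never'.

Gen 0: 10111000011
Gen 1 (rule 184): 01110100010
Gen 2 (rule 124): 01011110011
Gen 3 (rule 210): 10001111101
Gen 4 (rule 146): 01010111000
Gen 5 (rule 184): 00101110100
Gen 6 (rule 124): 00111011110
Gen 7 (rule 210): 01011001111
Gen 8 (rule 146): 10000110110
Gen 9 (rule 184): 01000101101
Gen 10 (rule 124): 01100111111
Gen 11 (rule 210): 10111011111
Gen 12 (rule 146): 00010001110
Gen 13 (rule 184): 00001001101

Answer: never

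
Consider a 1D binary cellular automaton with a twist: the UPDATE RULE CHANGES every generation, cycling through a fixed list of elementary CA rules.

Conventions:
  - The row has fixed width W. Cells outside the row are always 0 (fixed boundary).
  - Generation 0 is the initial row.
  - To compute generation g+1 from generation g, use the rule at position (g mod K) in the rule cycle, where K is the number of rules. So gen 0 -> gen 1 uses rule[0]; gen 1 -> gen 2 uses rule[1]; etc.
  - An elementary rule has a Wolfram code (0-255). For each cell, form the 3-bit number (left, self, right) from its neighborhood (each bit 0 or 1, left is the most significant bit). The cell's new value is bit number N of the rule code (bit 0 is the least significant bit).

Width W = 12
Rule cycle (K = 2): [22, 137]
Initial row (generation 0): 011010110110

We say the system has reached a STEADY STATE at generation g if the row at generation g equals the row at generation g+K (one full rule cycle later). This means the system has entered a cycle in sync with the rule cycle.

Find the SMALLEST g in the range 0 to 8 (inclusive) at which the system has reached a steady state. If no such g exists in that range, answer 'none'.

Answer: 7

Derivation:
Gen 0: 011010110110
Gen 1 (rule 22): 100010000001
Gen 2 (rule 137): 001000111100
Gen 3 (rule 22): 011101000010
Gen 4 (rule 137): 011000011000
Gen 5 (rule 22): 100100100100
Gen 6 (rule 137): 000000000001
Gen 7 (rule 22): 000000000011
Gen 8 (rule 137): 111111111010
Gen 9 (rule 22): 000000000011
Gen 10 (rule 137): 111111111010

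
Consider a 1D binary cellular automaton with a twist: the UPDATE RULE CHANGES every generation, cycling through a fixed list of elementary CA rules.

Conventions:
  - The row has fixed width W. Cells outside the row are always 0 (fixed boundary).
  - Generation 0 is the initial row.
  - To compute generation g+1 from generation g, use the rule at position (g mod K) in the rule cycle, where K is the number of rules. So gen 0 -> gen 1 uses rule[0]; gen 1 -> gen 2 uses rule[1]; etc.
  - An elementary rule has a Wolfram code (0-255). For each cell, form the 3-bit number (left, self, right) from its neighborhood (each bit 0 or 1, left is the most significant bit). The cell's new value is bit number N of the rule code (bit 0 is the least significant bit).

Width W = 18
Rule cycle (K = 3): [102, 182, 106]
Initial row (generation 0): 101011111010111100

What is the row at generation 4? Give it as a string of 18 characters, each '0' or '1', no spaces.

Answer: 000101110001101110

Derivation:
Gen 0: 101011111010111100
Gen 1 (rule 102): 111100001111000100
Gen 2 (rule 182): 011010010110101110
Gen 3 (rule 106): 111100101111011010
Gen 4 (rule 102): 000101110001101110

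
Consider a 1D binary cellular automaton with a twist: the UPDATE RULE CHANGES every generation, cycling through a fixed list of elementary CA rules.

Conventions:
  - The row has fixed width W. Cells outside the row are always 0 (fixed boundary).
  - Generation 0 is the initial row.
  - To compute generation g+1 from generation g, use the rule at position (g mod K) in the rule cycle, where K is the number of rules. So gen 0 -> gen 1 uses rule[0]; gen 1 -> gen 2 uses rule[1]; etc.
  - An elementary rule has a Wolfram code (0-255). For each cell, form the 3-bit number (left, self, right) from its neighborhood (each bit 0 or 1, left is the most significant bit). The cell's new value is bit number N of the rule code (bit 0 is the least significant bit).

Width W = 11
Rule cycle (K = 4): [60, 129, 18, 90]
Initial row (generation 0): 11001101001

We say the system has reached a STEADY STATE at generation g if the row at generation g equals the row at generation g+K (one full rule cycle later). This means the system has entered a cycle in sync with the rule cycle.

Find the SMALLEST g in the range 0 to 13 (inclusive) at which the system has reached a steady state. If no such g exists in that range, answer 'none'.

Answer: none

Derivation:
Gen 0: 11001101001
Gen 1 (rule 60): 10101011101
Gen 2 (rule 129): 00000001000
Gen 3 (rule 18): 00000010100
Gen 4 (rule 90): 00000100010
Gen 5 (rule 60): 00000110011
Gen 6 (rule 129): 11110000000
Gen 7 (rule 18): 00001000000
Gen 8 (rule 90): 00010100000
Gen 9 (rule 60): 00011110000
Gen 10 (rule 129): 11001100111
Gen 11 (rule 18): 00110011000
Gen 12 (rule 90): 01111111100
Gen 13 (rule 60): 01000000010
Gen 14 (rule 129): 00011111000
Gen 15 (rule 18): 00100000100
Gen 16 (rule 90): 01010001010
Gen 17 (rule 60): 01111001111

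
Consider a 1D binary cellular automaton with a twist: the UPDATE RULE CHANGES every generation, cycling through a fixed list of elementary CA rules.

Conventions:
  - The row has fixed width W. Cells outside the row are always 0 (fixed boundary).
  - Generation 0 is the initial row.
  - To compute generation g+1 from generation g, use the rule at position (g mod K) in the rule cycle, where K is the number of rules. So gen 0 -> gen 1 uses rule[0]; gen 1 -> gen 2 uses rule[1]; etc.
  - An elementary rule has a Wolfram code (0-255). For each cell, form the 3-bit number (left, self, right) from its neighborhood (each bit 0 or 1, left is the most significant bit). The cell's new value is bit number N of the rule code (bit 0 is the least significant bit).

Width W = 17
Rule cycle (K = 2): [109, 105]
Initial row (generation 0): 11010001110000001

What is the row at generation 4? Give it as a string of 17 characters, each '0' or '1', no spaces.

Gen 0: 11010001110000001
Gen 1 (rule 109): 11110101010111101
Gen 2 (rule 105): 10011010101100110
Gen 3 (rule 109): 10011111111100110
Gen 4 (rule 105): 00010000000100110

Answer: 00010000000100110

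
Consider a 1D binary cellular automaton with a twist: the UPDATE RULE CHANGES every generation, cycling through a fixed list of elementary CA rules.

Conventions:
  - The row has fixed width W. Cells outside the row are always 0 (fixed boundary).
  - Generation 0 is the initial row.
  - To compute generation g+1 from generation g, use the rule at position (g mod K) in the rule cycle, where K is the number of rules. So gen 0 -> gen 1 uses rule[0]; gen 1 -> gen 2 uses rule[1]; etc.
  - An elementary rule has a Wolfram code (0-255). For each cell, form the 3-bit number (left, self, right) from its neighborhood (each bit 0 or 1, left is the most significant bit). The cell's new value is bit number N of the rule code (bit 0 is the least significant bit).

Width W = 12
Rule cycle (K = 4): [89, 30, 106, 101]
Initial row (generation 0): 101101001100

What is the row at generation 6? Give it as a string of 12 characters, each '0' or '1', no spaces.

Gen 0: 101101001100
Gen 1 (rule 89): 001100101111
Gen 2 (rule 30): 011011101000
Gen 3 (rule 106): 111110110000
Gen 4 (rule 101): 000011010111
Gen 5 (rule 89): 111011000101
Gen 6 (rule 30): 100010101101

Answer: 100010101101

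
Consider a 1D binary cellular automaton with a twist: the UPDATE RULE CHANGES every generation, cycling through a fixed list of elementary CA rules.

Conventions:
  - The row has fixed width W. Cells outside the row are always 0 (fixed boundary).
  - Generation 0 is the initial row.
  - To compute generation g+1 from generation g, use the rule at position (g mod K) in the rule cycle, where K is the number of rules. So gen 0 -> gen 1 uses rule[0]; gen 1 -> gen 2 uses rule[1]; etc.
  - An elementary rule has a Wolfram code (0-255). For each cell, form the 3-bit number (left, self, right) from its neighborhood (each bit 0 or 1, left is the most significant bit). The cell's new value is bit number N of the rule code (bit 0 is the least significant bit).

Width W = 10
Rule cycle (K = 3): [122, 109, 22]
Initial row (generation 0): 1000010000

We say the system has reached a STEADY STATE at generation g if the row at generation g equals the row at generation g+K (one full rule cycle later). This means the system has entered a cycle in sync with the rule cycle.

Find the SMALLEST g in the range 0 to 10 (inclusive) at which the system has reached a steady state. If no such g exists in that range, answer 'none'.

Answer: 9

Derivation:
Gen 0: 1000010000
Gen 1 (rule 122): 0100101000
Gen 2 (rule 109): 0100111011
Gen 3 (rule 22): 1111000000
Gen 4 (rule 122): 1001100000
Gen 5 (rule 109): 1001101111
Gen 6 (rule 22): 1110000000
Gen 7 (rule 122): 1011000000
Gen 8 (rule 109): 1111011111
Gen 9 (rule 22): 0000000000
Gen 10 (rule 122): 0000000000
Gen 11 (rule 109): 1111111111
Gen 12 (rule 22): 0000000000
Gen 13 (rule 122): 0000000000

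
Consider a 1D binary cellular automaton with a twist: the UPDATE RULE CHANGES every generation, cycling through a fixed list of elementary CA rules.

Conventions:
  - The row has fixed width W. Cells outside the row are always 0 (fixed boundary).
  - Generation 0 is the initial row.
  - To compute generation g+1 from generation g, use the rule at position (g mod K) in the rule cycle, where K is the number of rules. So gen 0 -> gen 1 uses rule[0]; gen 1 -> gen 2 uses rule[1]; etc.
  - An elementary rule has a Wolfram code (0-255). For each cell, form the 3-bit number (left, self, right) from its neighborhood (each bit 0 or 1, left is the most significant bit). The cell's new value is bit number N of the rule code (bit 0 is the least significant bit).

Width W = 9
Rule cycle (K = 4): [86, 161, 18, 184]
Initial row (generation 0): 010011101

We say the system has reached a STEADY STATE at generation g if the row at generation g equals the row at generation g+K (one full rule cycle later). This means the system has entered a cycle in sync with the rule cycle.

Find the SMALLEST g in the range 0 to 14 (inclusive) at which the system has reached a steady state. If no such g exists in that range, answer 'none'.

Gen 0: 010011101
Gen 1 (rule 86): 111100101
Gen 2 (rule 161): 011000010
Gen 3 (rule 18): 100100101
Gen 4 (rule 184): 010010010
Gen 5 (rule 86): 111111111
Gen 6 (rule 161): 011111110
Gen 7 (rule 18): 100000001
Gen 8 (rule 184): 010000000
Gen 9 (rule 86): 111000000
Gen 10 (rule 161): 010011111
Gen 11 (rule 18): 101100000
Gen 12 (rule 184): 011010000
Gen 13 (rule 86): 101011000
Gen 14 (rule 161): 010100011
Gen 15 (rule 18): 100010100
Gen 16 (rule 184): 010001010
Gen 17 (rule 86): 111011011
Gen 18 (rule 161): 010100100

Answer: none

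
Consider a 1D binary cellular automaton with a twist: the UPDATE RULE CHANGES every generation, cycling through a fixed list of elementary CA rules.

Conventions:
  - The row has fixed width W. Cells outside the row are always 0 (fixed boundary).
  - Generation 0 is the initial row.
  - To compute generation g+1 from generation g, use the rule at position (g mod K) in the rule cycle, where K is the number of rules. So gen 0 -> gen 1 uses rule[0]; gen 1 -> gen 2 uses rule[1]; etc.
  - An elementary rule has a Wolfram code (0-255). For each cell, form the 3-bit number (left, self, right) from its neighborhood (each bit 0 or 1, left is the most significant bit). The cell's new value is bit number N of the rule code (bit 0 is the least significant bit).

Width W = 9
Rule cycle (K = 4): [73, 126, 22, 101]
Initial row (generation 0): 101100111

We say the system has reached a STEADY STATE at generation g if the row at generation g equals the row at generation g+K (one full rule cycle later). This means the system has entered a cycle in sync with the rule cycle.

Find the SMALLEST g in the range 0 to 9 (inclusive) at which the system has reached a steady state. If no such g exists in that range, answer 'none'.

Answer: 8

Derivation:
Gen 0: 101100111
Gen 1 (rule 73): 001100101
Gen 2 (rule 126): 011111111
Gen 3 (rule 22): 100000000
Gen 4 (rule 101): 101111111
Gen 5 (rule 73): 001000001
Gen 6 (rule 126): 011100011
Gen 7 (rule 22): 100010100
Gen 8 (rule 101): 101011101
Gen 9 (rule 73): 000010100
Gen 10 (rule 126): 000111110
Gen 11 (rule 22): 001000001
Gen 12 (rule 101): 101011101
Gen 13 (rule 73): 000010100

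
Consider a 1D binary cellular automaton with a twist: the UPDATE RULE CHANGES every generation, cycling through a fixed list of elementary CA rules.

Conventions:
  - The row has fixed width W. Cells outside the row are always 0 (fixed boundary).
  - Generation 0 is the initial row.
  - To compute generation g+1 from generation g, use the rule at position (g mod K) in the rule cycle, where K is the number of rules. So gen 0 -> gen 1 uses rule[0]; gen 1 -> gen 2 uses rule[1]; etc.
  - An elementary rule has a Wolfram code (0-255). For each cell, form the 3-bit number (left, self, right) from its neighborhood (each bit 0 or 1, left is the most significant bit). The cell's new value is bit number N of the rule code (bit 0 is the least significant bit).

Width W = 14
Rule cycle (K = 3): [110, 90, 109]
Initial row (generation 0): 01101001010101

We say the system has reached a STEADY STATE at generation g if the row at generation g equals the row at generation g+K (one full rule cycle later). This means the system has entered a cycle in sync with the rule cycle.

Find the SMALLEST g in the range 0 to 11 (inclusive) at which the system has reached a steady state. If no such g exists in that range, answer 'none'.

Gen 0: 01101001010101
Gen 1 (rule 110): 11111011111111
Gen 2 (rule 90): 10001010000001
Gen 3 (rule 109): 10101110111101
Gen 4 (rule 110): 11111011100111
Gen 5 (rule 90): 10001010111101
Gen 6 (rule 109): 10101111100111
Gen 7 (rule 110): 11111000101101
Gen 8 (rule 90): 10001101001100
Gen 9 (rule 109): 10101111001101
Gen 10 (rule 110): 11111001011111
Gen 11 (rule 90): 10001110010001
Gen 12 (rule 109): 10101010010101
Gen 13 (rule 110): 11111110111111
Gen 14 (rule 90): 10000010100001

Answer: none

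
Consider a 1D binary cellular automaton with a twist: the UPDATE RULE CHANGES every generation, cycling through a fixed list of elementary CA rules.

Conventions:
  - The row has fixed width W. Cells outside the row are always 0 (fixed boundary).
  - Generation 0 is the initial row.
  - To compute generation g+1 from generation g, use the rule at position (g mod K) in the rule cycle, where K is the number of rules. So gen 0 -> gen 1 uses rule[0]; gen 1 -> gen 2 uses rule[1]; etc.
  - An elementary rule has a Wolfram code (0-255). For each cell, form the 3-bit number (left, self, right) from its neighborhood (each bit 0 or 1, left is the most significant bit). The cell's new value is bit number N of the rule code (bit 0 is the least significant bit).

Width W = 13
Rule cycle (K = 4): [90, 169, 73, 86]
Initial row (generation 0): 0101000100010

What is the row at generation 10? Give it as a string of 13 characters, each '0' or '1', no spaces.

Answer: 1001010010110

Derivation:
Gen 0: 0101000100010
Gen 1 (rule 90): 1000101010101
Gen 2 (rule 169): 0010010101010
Gen 3 (rule 73): 1000000000000
Gen 4 (rule 86): 1100000000000
Gen 5 (rule 90): 1110000000000
Gen 6 (rule 169): 1100111111111
Gen 7 (rule 73): 1100100000001
Gen 8 (rule 86): 0111110000011
Gen 9 (rule 90): 1100011000111
Gen 10 (rule 169): 1001010010110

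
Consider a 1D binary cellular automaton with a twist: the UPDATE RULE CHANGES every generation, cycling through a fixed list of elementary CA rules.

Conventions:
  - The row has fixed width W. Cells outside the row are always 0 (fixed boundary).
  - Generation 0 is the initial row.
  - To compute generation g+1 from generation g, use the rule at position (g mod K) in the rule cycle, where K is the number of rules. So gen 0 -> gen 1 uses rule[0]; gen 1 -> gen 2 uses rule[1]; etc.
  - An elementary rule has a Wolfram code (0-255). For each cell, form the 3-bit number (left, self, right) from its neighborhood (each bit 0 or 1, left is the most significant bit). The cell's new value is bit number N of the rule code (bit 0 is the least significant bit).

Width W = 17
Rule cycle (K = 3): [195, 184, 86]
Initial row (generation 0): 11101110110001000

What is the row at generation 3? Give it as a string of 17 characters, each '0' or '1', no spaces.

Gen 0: 11101110110001000
Gen 1 (rule 195): 01100110010110011
Gen 2 (rule 184): 01010101001101010
Gen 3 (rule 86): 11010101110101011

Answer: 11010101110101011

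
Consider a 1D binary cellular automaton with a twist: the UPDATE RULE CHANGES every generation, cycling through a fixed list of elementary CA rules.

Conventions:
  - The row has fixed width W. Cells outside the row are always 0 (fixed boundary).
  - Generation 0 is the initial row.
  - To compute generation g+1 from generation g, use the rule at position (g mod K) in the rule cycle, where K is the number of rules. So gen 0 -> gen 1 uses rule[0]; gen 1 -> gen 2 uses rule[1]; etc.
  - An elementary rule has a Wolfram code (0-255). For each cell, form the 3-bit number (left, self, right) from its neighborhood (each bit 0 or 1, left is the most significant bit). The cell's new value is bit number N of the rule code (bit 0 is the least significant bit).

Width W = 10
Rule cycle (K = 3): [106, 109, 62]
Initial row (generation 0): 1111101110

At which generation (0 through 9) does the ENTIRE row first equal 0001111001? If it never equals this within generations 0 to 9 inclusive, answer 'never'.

Answer: never

Derivation:
Gen 0: 1111101110
Gen 1 (rule 106): 1000111010
Gen 2 (rule 109): 1010101110
Gen 3 (rule 62): 1111111001
Gen 4 (rule 106): 1000001010
Gen 5 (rule 109): 1011101110
Gen 6 (rule 62): 1110011001
Gen 7 (rule 106): 1010111010
Gen 8 (rule 109): 1111101110
Gen 9 (rule 62): 1000011001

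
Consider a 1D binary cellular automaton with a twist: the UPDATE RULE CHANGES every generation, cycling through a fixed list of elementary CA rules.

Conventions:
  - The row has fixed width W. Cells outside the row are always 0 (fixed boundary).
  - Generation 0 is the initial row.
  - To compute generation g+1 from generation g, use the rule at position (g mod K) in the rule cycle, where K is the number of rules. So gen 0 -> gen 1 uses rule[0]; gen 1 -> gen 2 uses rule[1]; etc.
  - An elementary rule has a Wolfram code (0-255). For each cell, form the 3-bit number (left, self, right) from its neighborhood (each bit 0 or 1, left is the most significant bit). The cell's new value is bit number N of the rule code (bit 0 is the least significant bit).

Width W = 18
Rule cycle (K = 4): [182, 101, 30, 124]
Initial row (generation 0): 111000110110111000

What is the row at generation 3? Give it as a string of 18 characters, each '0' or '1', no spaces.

Answer: 110000111111000001

Derivation:
Gen 0: 111000110110111000
Gen 1 (rule 182): 010101001001010100
Gen 2 (rule 101): 011111001001111101
Gen 3 (rule 30): 110000111111000001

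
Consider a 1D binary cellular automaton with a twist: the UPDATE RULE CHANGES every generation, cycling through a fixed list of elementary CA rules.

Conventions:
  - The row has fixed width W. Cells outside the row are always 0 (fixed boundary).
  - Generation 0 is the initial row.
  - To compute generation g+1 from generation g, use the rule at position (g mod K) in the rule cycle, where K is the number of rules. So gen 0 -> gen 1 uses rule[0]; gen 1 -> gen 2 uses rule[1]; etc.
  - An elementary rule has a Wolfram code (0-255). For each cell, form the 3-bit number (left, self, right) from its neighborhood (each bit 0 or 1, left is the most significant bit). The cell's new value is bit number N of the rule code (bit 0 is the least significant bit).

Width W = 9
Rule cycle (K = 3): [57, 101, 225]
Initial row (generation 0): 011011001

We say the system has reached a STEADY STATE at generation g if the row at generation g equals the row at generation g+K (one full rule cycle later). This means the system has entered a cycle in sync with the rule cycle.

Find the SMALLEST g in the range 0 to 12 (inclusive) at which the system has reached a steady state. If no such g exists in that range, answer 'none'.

Answer: none

Derivation:
Gen 0: 011011001
Gen 1 (rule 57): 010110100
Gen 2 (rule 101): 011011101
Gen 3 (rule 225): 001101110
Gen 4 (rule 57): 101011001
Gen 5 (rule 101): 111101001
Gen 6 (rule 225): 011110000
Gen 7 (rule 57): 010001111
Gen 8 (rule 101): 010100001
Gen 9 (rule 225): 001001100
Gen 10 (rule 57): 100101011
Gen 11 (rule 101): 100111101
Gen 12 (rule 225): 000011110
Gen 13 (rule 57): 111010001
Gen 14 (rule 101): 001110101
Gen 15 (rule 225): 100111010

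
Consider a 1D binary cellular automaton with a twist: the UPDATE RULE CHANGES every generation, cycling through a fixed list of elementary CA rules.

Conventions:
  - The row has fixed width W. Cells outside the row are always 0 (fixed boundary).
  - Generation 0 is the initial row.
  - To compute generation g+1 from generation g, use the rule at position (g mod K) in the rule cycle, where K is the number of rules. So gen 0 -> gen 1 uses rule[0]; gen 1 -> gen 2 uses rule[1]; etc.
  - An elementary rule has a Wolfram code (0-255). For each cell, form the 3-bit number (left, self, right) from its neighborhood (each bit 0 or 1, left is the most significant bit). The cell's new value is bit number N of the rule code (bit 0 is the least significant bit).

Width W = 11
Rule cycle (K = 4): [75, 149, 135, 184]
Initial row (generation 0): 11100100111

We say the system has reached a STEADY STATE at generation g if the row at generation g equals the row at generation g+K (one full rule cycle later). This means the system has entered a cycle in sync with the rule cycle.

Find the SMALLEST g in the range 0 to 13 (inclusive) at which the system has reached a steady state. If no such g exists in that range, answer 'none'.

Answer: none

Derivation:
Gen 0: 11100100111
Gen 1 (rule 75): 10101001101
Gen 2 (rule 149): 10101100001
Gen 3 (rule 135): 10100001111
Gen 4 (rule 184): 01010001110
Gen 5 (rule 75): 10000111010
Gen 6 (rule 149): 11110010011
Gen 7 (rule 135): 01100110100
Gen 8 (rule 184): 01010101010
Gen 9 (rule 75): 10000000000
Gen 10 (rule 149): 11111111111
Gen 11 (rule 135): 01111111110
Gen 12 (rule 184): 01111111101
Gen 13 (rule 75): 11000000100
Gen 14 (rule 149): 00111110111
Gen 15 (rule 135): 11011100010
Gen 16 (rule 184): 10111010001
Gen 17 (rule 75): 00101000110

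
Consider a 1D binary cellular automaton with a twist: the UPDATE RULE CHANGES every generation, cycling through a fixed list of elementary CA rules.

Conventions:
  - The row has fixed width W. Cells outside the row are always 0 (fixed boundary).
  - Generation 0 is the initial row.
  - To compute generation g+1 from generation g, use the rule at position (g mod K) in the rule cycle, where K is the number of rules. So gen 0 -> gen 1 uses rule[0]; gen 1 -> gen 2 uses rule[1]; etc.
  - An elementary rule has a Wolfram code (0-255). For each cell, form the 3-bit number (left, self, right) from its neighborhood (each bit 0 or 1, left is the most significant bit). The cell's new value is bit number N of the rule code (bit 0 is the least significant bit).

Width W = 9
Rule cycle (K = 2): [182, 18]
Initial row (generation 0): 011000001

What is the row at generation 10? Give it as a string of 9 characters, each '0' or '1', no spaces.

Answer: 011010100

Derivation:
Gen 0: 011000001
Gen 1 (rule 182): 100100011
Gen 2 (rule 18): 011010100
Gen 3 (rule 182): 100111110
Gen 4 (rule 18): 011000001
Gen 5 (rule 182): 100100011
Gen 6 (rule 18): 011010100
Gen 7 (rule 182): 100111110
Gen 8 (rule 18): 011000001
Gen 9 (rule 182): 100100011
Gen 10 (rule 18): 011010100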